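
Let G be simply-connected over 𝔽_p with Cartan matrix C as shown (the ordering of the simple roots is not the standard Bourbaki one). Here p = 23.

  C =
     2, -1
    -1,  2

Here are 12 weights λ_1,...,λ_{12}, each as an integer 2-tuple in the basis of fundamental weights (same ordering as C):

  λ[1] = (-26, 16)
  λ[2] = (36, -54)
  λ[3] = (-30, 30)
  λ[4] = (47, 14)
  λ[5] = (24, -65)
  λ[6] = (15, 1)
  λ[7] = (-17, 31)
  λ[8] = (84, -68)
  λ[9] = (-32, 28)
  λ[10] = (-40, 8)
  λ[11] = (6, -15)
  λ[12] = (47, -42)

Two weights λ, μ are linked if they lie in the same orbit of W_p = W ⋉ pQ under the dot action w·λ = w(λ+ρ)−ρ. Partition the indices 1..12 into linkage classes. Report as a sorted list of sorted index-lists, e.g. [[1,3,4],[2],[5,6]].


Type A_2, rank 2, |W|=6; reorder rows/cols to standard.

Ā_23 reps of the 12 weights (A_2, coords as presented):

    λ_1+ρ ↦ (15, 6)
    λ_2+ρ ↦ (7, 7)
    λ_3+ρ ↦ (15, 6)
    λ_4+ρ ↦ (15, 6)
    λ_5+ρ ↦ (16, 2)
    λ_6+ρ ↦ (16, 2)
    λ_7+ρ ↦ (7, 7)
    λ_8+ρ ↦ (16, 2)
    λ_9+ρ ↦ (15, 6)
    λ_10+ρ ↦ (7, 7)
    λ_11+ρ ↦ (7, 7)
    λ_12+ρ ↦ (16, 2)

3 distinct reps among the 12 weights ⇒ 3 W_23-linkage classes:

[[1, 3, 4, 9], [2, 7, 10, 11], [5, 6, 8, 12]]


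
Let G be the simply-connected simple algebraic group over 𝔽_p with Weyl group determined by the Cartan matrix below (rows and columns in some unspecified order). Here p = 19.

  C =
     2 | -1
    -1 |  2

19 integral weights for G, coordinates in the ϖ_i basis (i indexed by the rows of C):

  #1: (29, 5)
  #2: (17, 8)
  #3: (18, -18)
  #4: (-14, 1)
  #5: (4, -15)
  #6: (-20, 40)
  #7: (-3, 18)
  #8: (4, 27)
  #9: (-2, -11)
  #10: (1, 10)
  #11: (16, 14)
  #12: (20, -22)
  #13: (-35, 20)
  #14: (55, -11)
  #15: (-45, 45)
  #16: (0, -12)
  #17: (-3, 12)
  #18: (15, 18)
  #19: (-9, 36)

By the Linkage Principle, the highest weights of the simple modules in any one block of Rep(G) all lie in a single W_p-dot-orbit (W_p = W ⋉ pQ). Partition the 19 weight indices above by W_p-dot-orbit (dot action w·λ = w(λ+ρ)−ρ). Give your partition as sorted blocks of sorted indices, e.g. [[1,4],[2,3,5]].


Dynkin diagram of C (from the 2 off-diagonal −1 entries): A_2.

Each λ_j+ρ reduced to Ā_19; 2-tuples below use C's row order:

    λ_1 → (2, 11)
    λ_2 → (10, 1)
    λ_3 → (2, 17)
    λ_4 → (2, 11)
    λ_5 → (9, 5)
    λ_6 → (0, 3)
    λ_7 → (2, 17)
    λ_8 → (9, 5)
    λ_9 → (10, 1)
    λ_10 → (2, 11)
    λ_11 → (4, 2)
    λ_12 → (2, 17)
    λ_13 → (4, 2)
    λ_14 → (10, 1)
    λ_15 → (2, 11)
    λ_16 → (10, 1)
    λ_17 → (2, 11)
    λ_18 → (0, 3)
    λ_19 → (10, 1)

Partition of {1..19} into 6 W_19-dot-orbits:

[[1, 4, 10, 15, 17], [2, 9, 14, 16, 19], [3, 7, 12], [5, 8], [6, 18], [11, 13]]


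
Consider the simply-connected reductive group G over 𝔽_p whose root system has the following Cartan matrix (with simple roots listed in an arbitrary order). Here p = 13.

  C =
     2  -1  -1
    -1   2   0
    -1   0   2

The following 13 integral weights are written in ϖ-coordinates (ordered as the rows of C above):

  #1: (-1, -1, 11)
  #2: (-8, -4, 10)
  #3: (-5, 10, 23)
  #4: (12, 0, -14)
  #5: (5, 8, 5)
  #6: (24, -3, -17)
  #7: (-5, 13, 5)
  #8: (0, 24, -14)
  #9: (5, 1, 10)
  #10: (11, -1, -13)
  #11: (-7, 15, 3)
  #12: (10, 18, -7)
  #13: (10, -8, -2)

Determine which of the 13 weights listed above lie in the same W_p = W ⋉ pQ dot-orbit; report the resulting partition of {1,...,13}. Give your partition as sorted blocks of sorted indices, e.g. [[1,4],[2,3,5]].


Type A_3, rank 3, |W|=24; reorder rows/cols to standard.

Ā_13 reps of the 13 weights (A_3, coords as presented):

  λ_1 → (0, 0, 12);  λ_2 → (3, 7, 1);  λ_3 → (2, 4, 5);  λ_4 → (0, 0, 12);  λ_5 → (4, 1, 2);  λ_6 → (3, 7, 1);  λ_7 → (3, 7, 1);  λ_8 → (0, 0, 12);  λ_9 → (2, 4, 5);  λ_10 → (0, 0, 12);  λ_11 → (3, 7, 1);  λ_12 → (2, 4, 5);  λ_13 → (3, 7, 1)

Linkage partition of the 13 weights (4 classes, p=13):

[[1, 4, 8, 10], [2, 6, 7, 11, 13], [3, 9, 12], [5]]


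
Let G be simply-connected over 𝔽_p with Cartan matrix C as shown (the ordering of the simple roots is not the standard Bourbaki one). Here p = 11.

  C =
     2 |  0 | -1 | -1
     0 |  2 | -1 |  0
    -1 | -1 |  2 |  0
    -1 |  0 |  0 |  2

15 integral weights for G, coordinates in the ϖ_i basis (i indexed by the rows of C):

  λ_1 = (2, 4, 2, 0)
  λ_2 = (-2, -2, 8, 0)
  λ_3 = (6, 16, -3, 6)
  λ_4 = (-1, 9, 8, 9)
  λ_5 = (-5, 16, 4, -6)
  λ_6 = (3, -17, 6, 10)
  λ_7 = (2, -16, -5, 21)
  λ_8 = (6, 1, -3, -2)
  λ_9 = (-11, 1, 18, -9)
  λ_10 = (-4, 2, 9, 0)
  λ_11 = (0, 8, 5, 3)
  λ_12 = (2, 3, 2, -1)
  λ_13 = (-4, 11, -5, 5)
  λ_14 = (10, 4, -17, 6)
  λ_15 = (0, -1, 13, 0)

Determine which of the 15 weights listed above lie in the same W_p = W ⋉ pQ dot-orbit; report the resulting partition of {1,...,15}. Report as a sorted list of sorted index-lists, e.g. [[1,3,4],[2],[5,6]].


Type A_4, rank 4, |W|=120; reorder rows/cols to standard.

Alcove-folded reps (p=11, 15 weights, presented ϖ-order):

    λ_1+ρ ↦ (3, 4, 3, 0)
    λ_2+ρ ↦ (1, 1, 7, 0)
    λ_3+ρ ↦ (1, 4, 2, 4)
    λ_4+ρ ↦ (1, 1, 7, 0)
    λ_5+ρ ↦ (4, 0, 2, 1)
    λ_6+ρ ↦ (0, 4, 0, 5)
    λ_7+ρ ↦ (3, 4, 3, 0)
    λ_8+ρ ↦ (4, 0, 2, 1)
    λ_9+ρ ↦ (1, 1, 7, 0)
    λ_10+ρ ↦ (1, 1, 7, 0)
    λ_11+ρ ↦ (4, 0, 2, 1)
    λ_12+ρ ↦ (3, 4, 3, 0)
    λ_13+ρ ↦ (3, 4, 3, 0)
    λ_14+ρ ↦ (0, 4, 0, 5)
    λ_15+ρ ↦ (0, 1, 6, 3)

Partition of {1..15} into 6 W_11-dot-orbits:

[[1, 7, 12, 13], [2, 4, 9, 10], [3], [5, 8, 11], [6, 14], [15]]


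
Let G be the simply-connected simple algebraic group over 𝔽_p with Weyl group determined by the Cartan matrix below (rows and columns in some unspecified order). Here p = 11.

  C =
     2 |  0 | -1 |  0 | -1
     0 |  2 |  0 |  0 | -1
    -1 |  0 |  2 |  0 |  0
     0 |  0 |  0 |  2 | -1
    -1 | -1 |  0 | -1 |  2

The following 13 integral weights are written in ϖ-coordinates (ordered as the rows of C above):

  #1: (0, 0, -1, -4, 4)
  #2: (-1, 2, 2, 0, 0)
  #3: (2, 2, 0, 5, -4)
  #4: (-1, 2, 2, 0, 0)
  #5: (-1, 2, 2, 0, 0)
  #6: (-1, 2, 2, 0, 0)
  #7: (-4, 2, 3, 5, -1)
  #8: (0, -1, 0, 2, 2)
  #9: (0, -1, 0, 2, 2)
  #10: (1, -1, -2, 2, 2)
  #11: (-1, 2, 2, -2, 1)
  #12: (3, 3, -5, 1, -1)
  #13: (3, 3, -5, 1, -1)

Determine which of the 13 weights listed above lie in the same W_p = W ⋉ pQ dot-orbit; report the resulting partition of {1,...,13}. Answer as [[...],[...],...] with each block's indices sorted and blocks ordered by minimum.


Type D_5, rank 5, |W|=1920; reorder rows/cols to standard.

Alcove-folded reps (p=11, 13 weights, presented ϖ-order):

  λ_1 → (1, 1, 0, 3, 2) · λ_2 → (0, 3, 3, 1, 1) · λ_3 → (0, 0, 1, 3, 3) · λ_4 → (0, 3, 3, 1, 1) · λ_5 → (0, 3, 3, 1, 1) · λ_6 → (0, 3, 3, 1, 1) · λ_7 → (0, 0, 1, 3, 3) · λ_8 → (0, 0, 1, 3, 3) · λ_9 → (0, 0, 1, 3, 3) · λ_10 → (0, 0, 1, 3, 3) · λ_11 → (0, 3, 3, 1, 1) · λ_12 → (0, 4, 4, 2, 0) · λ_13 → (0, 4, 4, 2, 0)

Linkage partition of the 13 weights (4 classes, p=11):

[[1], [2, 4, 5, 6, 11], [3, 7, 8, 9, 10], [12, 13]]


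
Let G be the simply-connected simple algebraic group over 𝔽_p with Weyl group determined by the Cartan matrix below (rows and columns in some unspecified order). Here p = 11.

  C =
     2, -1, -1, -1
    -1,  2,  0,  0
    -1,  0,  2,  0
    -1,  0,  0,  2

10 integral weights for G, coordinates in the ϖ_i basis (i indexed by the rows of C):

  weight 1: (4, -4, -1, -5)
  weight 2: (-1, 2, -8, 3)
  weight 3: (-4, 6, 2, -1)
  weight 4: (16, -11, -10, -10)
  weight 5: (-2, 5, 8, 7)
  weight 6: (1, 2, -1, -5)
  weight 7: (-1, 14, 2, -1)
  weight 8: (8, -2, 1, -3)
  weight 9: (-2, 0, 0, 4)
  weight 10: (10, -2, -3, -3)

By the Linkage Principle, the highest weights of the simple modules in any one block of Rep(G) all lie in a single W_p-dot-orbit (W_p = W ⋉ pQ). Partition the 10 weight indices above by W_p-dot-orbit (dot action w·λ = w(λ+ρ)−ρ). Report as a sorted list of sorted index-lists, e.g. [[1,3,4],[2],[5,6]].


Root system D_4: the 4×4 matrix C matches after relabeling.

Each λ_j+ρ reduced to Ā_11; 4-tuples below use C's row order:

    λ_1 → (0, 1, 2, 2)
    λ_2 → (0, 4, 0, 3)
    λ_3 → (0, 4, 0, 3)
    λ_4 → (0, 1, 2, 2)
    λ_5 → (0, 5, 2, 3)
    λ_6 → (0, 1, 2, 2)
    λ_7 → (0, 4, 0, 3)
    λ_8 → (0, 1, 2, 2)
    λ_9 → (1, 0, 0, 4)
    λ_10 → (0, 1, 2, 2)

4 distinct reps among the 10 weights ⇒ 4 W_11-linkage classes:

[[1, 4, 6, 8, 10], [2, 3, 7], [5], [9]]


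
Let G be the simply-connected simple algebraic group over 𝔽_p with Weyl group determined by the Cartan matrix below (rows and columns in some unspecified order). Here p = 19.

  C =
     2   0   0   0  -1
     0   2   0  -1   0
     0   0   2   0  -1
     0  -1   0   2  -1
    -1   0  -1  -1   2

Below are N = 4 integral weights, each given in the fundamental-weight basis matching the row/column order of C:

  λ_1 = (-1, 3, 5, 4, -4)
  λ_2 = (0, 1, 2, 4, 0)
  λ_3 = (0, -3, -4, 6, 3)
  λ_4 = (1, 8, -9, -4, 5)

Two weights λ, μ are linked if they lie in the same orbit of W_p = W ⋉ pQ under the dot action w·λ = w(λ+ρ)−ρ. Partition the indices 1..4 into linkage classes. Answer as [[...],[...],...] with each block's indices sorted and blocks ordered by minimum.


Root system D_5: the 5×5 matrix C matches after relabeling.

W_19-reps of the 4 weights in Ā_19 (same 5-coord order as C):

  [1] (3, 4, 3, 2, 0)
  [2] (1, 2, 3, 5, 1)
  [3] (1, 2, 3, 5, 1)
  [4] (3, 4, 3, 2, 0)

Partition of {1..4} into 2 W_19-dot-orbits:

[[1, 4], [2, 3]]


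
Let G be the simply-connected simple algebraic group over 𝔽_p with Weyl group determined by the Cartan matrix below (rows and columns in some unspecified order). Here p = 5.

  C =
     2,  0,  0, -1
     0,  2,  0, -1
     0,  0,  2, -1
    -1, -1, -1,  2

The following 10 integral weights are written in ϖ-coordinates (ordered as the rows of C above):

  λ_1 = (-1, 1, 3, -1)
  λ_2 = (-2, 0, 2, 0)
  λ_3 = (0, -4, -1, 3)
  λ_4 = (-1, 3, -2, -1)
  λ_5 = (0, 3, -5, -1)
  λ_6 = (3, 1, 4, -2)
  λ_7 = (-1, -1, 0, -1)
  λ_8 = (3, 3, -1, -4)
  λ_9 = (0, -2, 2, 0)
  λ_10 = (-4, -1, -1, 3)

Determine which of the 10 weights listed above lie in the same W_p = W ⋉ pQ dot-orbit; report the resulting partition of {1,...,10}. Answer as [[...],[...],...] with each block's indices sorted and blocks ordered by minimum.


D_4 Cartan matrix, 4 simple roots permuted; ρ=(1,1,1,1).

Each λ_j+ρ reduced to Ā_5; 4-tuples below use C's row order:

    [1] (1, 1, 3, 0)
    [2] (1, 1, 3, 0)
    [3] (1, 3, 0, 0)
    [4] (1, 3, 0, 0)
    [5] (3, 0, 0, 1)
    [6] (1, 3, 0, 0)
    [7] (0, 0, 1, 0)
    [8] (1, 1, 3, 0)
    [9] (1, 1, 3, 0)
    [10] (3, 0, 0, 1)

Partition of {1..10} into 4 W_5-dot-orbits:

[[1, 2, 8, 9], [3, 4, 6], [5, 10], [7]]


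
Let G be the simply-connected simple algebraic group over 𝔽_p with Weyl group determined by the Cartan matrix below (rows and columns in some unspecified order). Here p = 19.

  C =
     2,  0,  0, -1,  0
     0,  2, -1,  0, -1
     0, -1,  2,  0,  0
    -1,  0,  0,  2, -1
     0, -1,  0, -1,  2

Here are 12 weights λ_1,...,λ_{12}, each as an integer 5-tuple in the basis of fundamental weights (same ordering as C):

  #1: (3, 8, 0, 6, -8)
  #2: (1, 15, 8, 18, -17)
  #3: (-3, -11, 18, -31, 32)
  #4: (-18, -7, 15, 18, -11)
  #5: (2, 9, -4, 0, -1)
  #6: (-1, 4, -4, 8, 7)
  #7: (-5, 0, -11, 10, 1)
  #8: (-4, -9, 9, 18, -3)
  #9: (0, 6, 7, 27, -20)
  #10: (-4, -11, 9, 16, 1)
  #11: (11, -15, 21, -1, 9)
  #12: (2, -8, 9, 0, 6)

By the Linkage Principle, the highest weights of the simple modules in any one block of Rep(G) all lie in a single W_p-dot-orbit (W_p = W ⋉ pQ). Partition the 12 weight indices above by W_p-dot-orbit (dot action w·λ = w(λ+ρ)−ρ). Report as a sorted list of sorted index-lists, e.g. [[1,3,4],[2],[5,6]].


Type A_5, rank 5, |W|=720; reorder rows/cols to standard.

Ā_19 reps of the 12 weights (A_5, coords as presented):

  [1] (4, 2, 1, 0, 7) · [2] (3, 2, 0, 6, 8) · [3] (4, 2, 1, 0, 7) · [4] (3, 2, 0, 6, 8) · [5] (3, 7, 3, 1, 0) · [6] (3, 2, 0, 6, 8) · [7] (4, 2, 1, 0, 7) · [8] (3, 2, 0, 6, 8) · [9] (4, 2, 1, 0, 7) · [10] (3, 2, 0, 6, 8) · [11] (3, 7, 3, 1, 0) · [12] (3, 7, 3, 1, 0)

These 12 weights hit 3 W_19-dot-orbits; sizes (4, 5, 3):

[[1, 3, 7, 9], [2, 4, 6, 8, 10], [5, 11, 12]]


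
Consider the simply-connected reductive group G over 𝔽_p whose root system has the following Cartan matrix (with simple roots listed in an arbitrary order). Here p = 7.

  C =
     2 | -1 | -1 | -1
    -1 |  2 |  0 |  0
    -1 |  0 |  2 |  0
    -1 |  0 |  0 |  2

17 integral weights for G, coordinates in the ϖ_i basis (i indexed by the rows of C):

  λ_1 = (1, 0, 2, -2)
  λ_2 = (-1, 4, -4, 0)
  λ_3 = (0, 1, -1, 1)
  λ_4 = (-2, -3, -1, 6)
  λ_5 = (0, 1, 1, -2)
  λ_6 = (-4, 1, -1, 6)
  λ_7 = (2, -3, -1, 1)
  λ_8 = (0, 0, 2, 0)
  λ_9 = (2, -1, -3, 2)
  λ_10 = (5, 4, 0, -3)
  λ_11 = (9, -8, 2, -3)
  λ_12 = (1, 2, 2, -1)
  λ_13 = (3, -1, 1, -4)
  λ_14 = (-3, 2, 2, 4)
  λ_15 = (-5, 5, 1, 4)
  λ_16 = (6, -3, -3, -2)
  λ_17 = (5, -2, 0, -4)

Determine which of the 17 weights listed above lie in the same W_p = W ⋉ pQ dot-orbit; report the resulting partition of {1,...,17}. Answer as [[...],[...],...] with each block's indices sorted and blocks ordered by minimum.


Cartan matrix: type D_4 (|W|=192); un-permuting the 4 rows.

Ā_7 reps of the 17 weights (D_4, coords as presented):

  1: (1, 1, 3, 1);  2: (1, 2, 0, 2);  3: (1, 2, 0, 2);  4: (1, 0, 2, 3);  5: (0, 2, 2, 1);  6: (1, 0, 2, 3);  7: (1, 2, 0, 2);  8: (1, 1, 3, 1);  9: (1, 0, 2, 3);  10: (0, 2, 2, 1);  11: (1, 0, 2, 3);  12: (0, 2, 2, 1);  13: (1, 0, 2, 3);  14: (0, 1, 1, 3);  15: (0, 2, 2, 1);  16: (0, 2, 2, 1);  17: (0, 1, 1, 3)

The 17 indices split into 5 linkage classes (same alcove rep ⇔ same W_7-dot-orbit):

[[1, 8], [2, 3, 7], [4, 6, 9, 11, 13], [5, 10, 12, 15, 16], [14, 17]]


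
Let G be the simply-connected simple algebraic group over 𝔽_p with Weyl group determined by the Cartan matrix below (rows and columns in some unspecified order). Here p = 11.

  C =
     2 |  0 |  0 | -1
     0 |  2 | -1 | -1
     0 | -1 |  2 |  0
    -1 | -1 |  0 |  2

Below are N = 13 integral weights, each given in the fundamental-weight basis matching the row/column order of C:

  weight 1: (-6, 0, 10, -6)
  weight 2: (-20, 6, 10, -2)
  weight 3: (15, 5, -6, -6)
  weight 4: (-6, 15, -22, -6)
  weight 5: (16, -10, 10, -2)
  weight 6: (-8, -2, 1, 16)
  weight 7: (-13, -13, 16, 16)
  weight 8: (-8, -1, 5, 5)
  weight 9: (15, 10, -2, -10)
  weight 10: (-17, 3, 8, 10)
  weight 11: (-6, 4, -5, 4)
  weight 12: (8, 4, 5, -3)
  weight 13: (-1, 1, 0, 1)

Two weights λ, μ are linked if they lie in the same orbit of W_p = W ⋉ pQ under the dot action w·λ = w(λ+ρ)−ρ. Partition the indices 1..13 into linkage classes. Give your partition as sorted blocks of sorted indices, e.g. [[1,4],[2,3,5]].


C ↔ A_4 under row/col permutation; |W(A_4)| = 120.

Ā_11 reps of the 13 weights (A_4, coords as presented):

  λ_1 → (0, 5, 1, 4)
  λ_2 → (0, 2, 1, 2)
  λ_3 → (5, 1, 4, 0)
  λ_4 → (5, 1, 4, 0)
  λ_5 → (0, 5, 1, 4)
  λ_6 → (0, 5, 1, 4)
  λ_7 → (5, 1, 4, 0)
  λ_8 → (5, 1, 4, 0)
  λ_9 → (0, 5, 1, 4)
  λ_10 → (0, 2, 1, 2)
  λ_11 → (5, 1, 4, 0)
  λ_12 → (0, 2, 1, 2)
  λ_13 → (0, 2, 1, 2)

3 distinct reps among the 13 weights ⇒ 3 W_11-linkage classes:

[[1, 5, 6, 9], [2, 10, 12, 13], [3, 4, 7, 8, 11]]


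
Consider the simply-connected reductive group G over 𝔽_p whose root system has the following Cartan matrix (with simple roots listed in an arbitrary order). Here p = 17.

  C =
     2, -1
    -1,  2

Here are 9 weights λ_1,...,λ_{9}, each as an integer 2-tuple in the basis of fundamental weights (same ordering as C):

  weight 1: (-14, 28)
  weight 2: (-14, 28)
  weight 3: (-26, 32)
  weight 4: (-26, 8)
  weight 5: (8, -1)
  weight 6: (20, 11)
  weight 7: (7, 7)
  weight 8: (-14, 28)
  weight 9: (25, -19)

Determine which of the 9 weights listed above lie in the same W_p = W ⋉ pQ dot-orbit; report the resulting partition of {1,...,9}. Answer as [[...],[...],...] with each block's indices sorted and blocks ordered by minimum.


Root system A_2: the 2×2 matrix C matches after relabeling.

Folding the 9 weights λ_j+ρ into Ā_17 (reps in the given 2-coord order):

    λ_1+ρ ↦ (1, 4)
    λ_2+ρ ↦ (1, 4)
    λ_3+ρ ↦ (1, 8)
    λ_4+ρ ↦ (1, 8)
    λ_5+ρ ↦ (9, 0)
    λ_6+ρ ↦ (1, 4)
    λ_7+ρ ↦ (8, 8)
    λ_8+ρ ↦ (1, 4)
    λ_9+ρ ↦ (1, 8)

These 9 weights hit 4 W_17-dot-orbits; sizes (4, 3, 1, 1):

[[1, 2, 6, 8], [3, 4, 9], [5], [7]]


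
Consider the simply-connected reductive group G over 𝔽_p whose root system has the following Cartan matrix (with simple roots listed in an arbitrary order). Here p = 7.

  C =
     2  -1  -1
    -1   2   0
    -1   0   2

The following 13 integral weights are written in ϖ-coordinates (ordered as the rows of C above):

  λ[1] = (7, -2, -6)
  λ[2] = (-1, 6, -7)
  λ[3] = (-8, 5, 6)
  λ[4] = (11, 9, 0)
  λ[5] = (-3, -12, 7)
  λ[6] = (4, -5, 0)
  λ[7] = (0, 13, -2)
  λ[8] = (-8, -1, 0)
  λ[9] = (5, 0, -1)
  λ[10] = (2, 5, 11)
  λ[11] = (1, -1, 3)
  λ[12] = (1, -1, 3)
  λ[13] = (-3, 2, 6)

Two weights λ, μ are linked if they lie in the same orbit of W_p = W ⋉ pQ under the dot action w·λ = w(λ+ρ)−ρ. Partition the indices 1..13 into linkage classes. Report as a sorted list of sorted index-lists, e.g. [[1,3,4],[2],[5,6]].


A_3 Cartan matrix, 3 simple roots permuted; ρ=(1,1,1).

Alcove-folded reps (p=7, 13 weights, presented ϖ-order):

  λ_1+ρ ↦ (2, 0, 4) · λ_2+ρ ↦ (6, 1, 0) · λ_3+ρ ↦ (6, 1, 0) · λ_4+ρ ↦ (1, 4, 1) · λ_5+ρ ↦ (1, 4, 1) · λ_6+ρ ↦ (1, 4, 1) · λ_7+ρ ↦ (6, 1, 0) · λ_8+ρ ↦ (6, 1, 0) · λ_9+ρ ↦ (6, 1, 0) · λ_10+ρ ↦ (2, 0, 4) · λ_11+ρ ↦ (2, 0, 4) · λ_12+ρ ↦ (2, 0, 4) · λ_13+ρ ↦ (2, 0, 4)

Linkage partition of the 13 weights (3 classes, p=7):

[[1, 10, 11, 12, 13], [2, 3, 7, 8, 9], [4, 5, 6]]


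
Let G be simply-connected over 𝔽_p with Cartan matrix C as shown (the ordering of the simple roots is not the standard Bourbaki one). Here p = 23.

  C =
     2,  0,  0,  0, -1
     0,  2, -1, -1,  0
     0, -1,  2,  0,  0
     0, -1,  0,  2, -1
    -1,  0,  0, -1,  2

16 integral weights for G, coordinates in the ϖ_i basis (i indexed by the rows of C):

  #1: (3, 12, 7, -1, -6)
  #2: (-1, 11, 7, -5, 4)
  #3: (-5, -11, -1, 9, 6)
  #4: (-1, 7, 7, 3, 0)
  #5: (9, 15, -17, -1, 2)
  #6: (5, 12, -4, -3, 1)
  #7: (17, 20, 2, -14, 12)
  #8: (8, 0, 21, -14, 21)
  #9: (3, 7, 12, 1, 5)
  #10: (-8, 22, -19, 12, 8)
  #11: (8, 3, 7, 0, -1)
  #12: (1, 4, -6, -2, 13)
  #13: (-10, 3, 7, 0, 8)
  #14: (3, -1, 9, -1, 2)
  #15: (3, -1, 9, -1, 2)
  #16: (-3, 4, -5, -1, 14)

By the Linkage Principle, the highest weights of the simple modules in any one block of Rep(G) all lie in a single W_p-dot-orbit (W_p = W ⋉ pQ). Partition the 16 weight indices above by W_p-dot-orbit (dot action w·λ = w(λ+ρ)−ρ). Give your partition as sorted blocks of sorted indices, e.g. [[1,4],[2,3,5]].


Cartan matrix: type A_5 (|W|=720); un-permuting the 5 rows.

Alcove-folded reps (p=23, 16 weights, presented ϖ-order):

  1: (0, 8, 8, 4, 1);  2: (0, 8, 8, 4, 1);  3: (4, 0, 10, 0, 3);  4: (0, 8, 8, 4, 1);  5: (4, 0, 10, 0, 3);  6: (6, 8, 3, 2, 0);  7: (0, 8, 8, 4, 1);  8: (9, 4, 8, 1, 0);  9: (6, 8, 3, 2, 0);  10: (2, 1, 4, 0, 13);  11: (9, 4, 8, 1, 0);  12: (2, 1, 4, 0, 13);  13: (9, 4, 8, 1, 0);  14: (4, 0, 10, 0, 3);  15: (4, 0, 10, 0, 3);  16: (2, 1, 4, 0, 13)

Linkage partition of the 16 weights (5 classes, p=23):

[[1, 2, 4, 7], [3, 5, 14, 15], [6, 9], [8, 11, 13], [10, 12, 16]]


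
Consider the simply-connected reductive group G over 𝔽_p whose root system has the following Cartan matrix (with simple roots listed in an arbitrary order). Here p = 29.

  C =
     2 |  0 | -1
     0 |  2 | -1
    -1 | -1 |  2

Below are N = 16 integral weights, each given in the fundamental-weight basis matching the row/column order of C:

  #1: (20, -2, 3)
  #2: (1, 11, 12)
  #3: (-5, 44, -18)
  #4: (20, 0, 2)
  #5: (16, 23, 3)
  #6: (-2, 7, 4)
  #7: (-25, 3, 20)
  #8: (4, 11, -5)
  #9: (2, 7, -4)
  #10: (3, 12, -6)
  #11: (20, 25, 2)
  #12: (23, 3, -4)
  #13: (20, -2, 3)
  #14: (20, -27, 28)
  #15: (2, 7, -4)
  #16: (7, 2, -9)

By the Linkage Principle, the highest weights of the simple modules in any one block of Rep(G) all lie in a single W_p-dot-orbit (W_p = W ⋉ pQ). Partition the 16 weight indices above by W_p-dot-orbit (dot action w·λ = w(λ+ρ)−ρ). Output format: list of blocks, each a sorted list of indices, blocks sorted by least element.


Type A_3, rank 3, |W|=24; reorder rows/cols to standard.

W_29-reps of the 16 weights in Ā_29 (same 3-coord order as C):

  [1] (21, 1, 3)
  [2] (2, 12, 13)
  [3] (1, 8, 4)
  [4] (21, 1, 3)
  [5] (1, 8, 4)
  [6] (1, 8, 4)
  [7] (21, 1, 3)
  [8] (1, 8, 4)
  [9] (0, 5, 3)
  [10] (1, 8, 4)
  [11] (0, 5, 3)
  [12] (21, 1, 3)
  [13] (21, 1, 3)
  [14] (0, 5, 3)
  [15] (0, 5, 3)
  [16] (0, 5, 3)

4 distinct reps among the 16 weights ⇒ 4 W_29-linkage classes:

[[1, 4, 7, 12, 13], [2], [3, 5, 6, 8, 10], [9, 11, 14, 15, 16]]


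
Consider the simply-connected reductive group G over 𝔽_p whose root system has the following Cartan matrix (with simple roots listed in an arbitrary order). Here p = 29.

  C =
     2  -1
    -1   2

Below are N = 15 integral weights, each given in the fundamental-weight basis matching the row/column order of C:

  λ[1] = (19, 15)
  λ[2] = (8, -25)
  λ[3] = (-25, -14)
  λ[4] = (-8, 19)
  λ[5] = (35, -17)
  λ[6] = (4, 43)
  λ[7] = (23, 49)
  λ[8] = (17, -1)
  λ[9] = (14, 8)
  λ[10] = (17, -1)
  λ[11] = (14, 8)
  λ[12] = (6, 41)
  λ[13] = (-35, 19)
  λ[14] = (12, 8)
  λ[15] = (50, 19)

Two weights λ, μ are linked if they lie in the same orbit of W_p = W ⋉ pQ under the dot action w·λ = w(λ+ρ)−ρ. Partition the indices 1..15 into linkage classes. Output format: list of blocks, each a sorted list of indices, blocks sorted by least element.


A_2 Cartan matrix, 2 simple roots permuted; ρ=(1,1).

Each λ_j+ρ reduced to Ā_29; 2-tuples below use C's row order:

    λ_1 → (13, 9)
    λ_2 → (15, 9)
    λ_3 → (5, 16)
    λ_4 → (7, 13)
    λ_5 → (13, 9)
    λ_6 → (15, 9)
    λ_7 → (5, 16)
    λ_8 → (18, 0)
    λ_9 → (15, 9)
    λ_10 → (18, 0)
    λ_11 → (15, 9)
    λ_12 → (13, 9)
    λ_13 → (15, 9)
    λ_14 → (13, 9)
    λ_15 → (13, 9)

5 distinct reps among the 15 weights ⇒ 5 W_29-linkage classes:

[[1, 5, 12, 14, 15], [2, 6, 9, 11, 13], [3, 7], [4], [8, 10]]


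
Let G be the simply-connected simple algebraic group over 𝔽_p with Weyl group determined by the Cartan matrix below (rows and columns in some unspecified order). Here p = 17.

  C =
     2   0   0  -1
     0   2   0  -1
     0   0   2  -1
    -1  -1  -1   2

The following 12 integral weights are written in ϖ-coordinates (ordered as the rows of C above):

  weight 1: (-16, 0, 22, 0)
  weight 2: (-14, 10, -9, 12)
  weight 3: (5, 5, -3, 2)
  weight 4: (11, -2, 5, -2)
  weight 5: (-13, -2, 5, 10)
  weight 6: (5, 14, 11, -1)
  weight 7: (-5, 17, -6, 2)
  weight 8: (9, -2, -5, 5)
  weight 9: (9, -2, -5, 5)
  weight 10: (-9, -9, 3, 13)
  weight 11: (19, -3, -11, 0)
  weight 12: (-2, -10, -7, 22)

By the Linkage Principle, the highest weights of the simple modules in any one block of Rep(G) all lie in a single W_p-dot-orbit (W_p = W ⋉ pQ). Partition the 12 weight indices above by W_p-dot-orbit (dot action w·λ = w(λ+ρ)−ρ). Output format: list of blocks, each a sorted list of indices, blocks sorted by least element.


C ↔ D_4 under row/col permutation; |W(D_4)| = 192.

Folding the 12 weights λ_j+ρ into Ā_17 (reps in the given 4-coord order):

  1: (6, 6, 2, 1) · 2: (5, 3, 0, 1) · 3: (6, 6, 2, 1) · 4: (10, 1, 4, 1) · 5: (10, 1, 4, 1) · 6: (10, 1, 4, 1) · 7: (1, 11, 0, 1) · 8: (10, 1, 4, 1) · 9: (10, 1, 4, 1) · 10: (6, 6, 2, 1) · 11: (6, 6, 2, 1) · 12: (5, 3, 0, 1)

Grouping the 12 weights by Ā_17-representative: 4 linkage classes.

[[1, 3, 10, 11], [2, 12], [4, 5, 6, 8, 9], [7]]


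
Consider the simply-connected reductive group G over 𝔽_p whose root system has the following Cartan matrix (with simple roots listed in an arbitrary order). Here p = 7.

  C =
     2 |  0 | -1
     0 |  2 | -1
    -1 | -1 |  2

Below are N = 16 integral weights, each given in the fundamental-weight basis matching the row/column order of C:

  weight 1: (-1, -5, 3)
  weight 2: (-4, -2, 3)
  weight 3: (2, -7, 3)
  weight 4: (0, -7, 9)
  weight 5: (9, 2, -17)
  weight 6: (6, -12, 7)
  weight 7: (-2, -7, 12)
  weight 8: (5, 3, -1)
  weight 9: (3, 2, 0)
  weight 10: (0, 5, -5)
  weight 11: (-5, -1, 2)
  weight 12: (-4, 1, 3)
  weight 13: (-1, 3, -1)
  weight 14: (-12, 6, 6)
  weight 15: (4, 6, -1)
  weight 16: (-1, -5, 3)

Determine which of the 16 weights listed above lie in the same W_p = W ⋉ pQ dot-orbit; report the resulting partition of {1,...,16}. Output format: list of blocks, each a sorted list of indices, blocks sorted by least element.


Type A_3, rank 3, |W|=24; reorder rows/cols to standard.

Ā_7 reps of the 16 weights (A_3, coords as presented):

    λ_1 → (0, 4, 0)
    λ_2 → (3, 1, 0)
    λ_3 → (1, 4, 2)
    λ_4 → (3, 2, 1)
    λ_5 → (3, 2, 1)
    λ_6 → (3, 1, 0)
    λ_7 → (5, 0, 1)
    λ_8 → (3, 1, 0)
    λ_9 → (3, 2, 1)
    λ_10 → (3, 2, 1)
    λ_11 → (3, 1, 0)
    λ_12 → (3, 2, 1)
    λ_13 → (0, 4, 0)
    λ_14 → (0, 4, 0)
    λ_15 → (0, 2, 0)
    λ_16 → (0, 4, 0)

Partition of {1..16} into 6 W_7-dot-orbits:

[[1, 13, 14, 16], [2, 6, 8, 11], [3], [4, 5, 9, 10, 12], [7], [15]]


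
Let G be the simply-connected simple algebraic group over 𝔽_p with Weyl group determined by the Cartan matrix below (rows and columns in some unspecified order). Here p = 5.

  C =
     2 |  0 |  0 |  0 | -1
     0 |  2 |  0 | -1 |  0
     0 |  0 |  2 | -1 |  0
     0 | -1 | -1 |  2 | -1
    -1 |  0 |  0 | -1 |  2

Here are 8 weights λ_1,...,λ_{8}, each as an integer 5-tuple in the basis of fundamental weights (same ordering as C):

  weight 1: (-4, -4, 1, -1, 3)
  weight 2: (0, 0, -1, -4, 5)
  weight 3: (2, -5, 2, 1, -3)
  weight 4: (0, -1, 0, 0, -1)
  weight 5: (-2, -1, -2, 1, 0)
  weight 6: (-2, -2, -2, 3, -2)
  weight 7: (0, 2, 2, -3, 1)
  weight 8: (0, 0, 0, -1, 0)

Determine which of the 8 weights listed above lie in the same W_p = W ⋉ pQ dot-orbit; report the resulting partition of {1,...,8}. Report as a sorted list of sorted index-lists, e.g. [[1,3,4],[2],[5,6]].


Cartan matrix: type D_5 (|W|=1920); un-permuting the 5 rows.

Ā_5 reps of the 8 weights (D_5, coords as presented):

  [1] (1, 0, 1, 0, 1) · [2] (1, 0, 1, 0, 1) · [3] (1, 0, 1, 1, 0) · [4] (1, 0, 1, 1, 0) · [5] (1, 0, 1, 1, 0) · [6] (1, 1, 1, 0, 1) · [7] (1, 1, 1, 0, 1) · [8] (1, 1, 1, 0, 1)

3 distinct reps among the 8 weights ⇒ 3 W_5-linkage classes:

[[1, 2], [3, 4, 5], [6, 7, 8]]


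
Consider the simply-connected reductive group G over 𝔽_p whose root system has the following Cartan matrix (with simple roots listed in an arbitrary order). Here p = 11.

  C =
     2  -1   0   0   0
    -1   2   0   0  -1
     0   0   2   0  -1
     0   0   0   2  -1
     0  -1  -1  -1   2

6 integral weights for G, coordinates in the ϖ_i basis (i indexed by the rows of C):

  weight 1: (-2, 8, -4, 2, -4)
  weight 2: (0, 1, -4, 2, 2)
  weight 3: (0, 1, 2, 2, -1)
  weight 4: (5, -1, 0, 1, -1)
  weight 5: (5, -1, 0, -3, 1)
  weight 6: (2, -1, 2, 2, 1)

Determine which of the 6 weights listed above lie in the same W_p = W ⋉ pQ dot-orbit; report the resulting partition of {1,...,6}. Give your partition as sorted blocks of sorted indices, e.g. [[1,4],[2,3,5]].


Type D_5, rank 5, |W|=1920; reorder rows/cols to standard.

W_11-reps of the 6 weights in Ā_11 (same 5-coord order as C):

  [1] (1, 2, 3, 3, 0) · [2] (1, 2, 3, 3, 0) · [3] (1, 2, 3, 3, 0) · [4] (6, 0, 1, 2, 0) · [5] (6, 0, 1, 2, 0) · [6] (1, 2, 3, 3, 0)

Partition of {1..6} into 2 W_11-dot-orbits:

[[1, 2, 3, 6], [4, 5]]


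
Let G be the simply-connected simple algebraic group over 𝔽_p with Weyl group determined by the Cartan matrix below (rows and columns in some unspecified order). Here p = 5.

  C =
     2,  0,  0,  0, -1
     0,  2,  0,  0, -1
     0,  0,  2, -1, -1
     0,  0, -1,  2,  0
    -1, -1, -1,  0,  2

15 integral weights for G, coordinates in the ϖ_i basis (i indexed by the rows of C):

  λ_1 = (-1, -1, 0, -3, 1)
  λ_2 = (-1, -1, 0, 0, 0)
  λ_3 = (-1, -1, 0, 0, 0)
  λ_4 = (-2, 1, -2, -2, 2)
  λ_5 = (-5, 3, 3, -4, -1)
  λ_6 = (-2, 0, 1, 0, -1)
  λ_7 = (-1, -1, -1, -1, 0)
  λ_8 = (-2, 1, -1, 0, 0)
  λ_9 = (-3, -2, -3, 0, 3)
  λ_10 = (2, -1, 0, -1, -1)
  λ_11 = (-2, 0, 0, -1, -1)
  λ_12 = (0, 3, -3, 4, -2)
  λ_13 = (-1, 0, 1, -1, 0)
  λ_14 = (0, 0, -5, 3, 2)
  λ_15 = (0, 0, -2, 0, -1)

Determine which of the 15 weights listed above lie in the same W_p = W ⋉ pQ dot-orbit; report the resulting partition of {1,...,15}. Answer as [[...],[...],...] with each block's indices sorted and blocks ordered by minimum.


Type D_5, rank 5, |W|=1920; reorder rows/cols to standard.

Each λ_j+ρ reduced to Ā_5; 5-tuples below use C's row order:

    λ_1+ρ ↦ (0, 0, 1, 1, 1)
    λ_2+ρ ↦ (0, 0, 1, 1, 1)
    λ_3+ρ ↦ (0, 0, 1, 1, 1)
    λ_4+ρ ↦ (1, 2, 0, 1, 0)
    λ_5+ρ ↦ (0, 0, 0, 0, 1)
    λ_6+ρ ↦ (0, 0, 1, 1, 1)
    λ_7+ρ ↦ (0, 0, 0, 0, 1)
    λ_8+ρ ↦ (1, 2, 0, 1, 0)
    λ_9+ρ ↦ (1, 0, 0, 1, 1)
    λ_10+ρ ↦ (3, 0, 1, 0, 0)
    λ_11+ρ ↦ (0, 0, 0, 0, 1)
    λ_12+ρ ↦ (1, 0, 0, 1, 1)
    λ_13+ρ ↦ (0, 1, 0, 0, 1)
    λ_14+ρ ↦ (0, 0, 0, 0, 1)
    λ_15+ρ ↦ (0, 0, 0, 0, 1)

These 15 weights hit 6 W_5-dot-orbits; sizes (4, 2, 5, 2, 1, 1):

[[1, 2, 3, 6], [4, 8], [5, 7, 11, 14, 15], [9, 12], [10], [13]]


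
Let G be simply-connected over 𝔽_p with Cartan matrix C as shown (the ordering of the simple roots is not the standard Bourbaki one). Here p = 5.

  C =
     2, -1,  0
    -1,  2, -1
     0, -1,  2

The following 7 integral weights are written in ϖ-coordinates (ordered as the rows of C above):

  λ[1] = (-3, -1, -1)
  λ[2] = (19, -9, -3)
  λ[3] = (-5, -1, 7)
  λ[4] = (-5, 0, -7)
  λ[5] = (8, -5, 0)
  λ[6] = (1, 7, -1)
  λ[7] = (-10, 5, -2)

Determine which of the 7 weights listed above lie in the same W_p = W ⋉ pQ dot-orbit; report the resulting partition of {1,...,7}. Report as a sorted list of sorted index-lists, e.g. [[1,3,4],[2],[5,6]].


Dynkin diagram of C (from the 4 off-diagonal −1 entries): A_3.

Alcove-folded reps (p=5, 7 weights, presented ϖ-order):

    λ_1 → (0, 0, 2)
    λ_2 → (0, 0, 2)
    λ_3 → (3, 1, 1)
    λ_4 → (1, 0, 1)
    λ_5 → (1, 0, 1)
    λ_6 → (0, 0, 2)
    λ_7 → (1, 0, 1)

These 7 weights hit 3 W_5-dot-orbits; sizes (3, 1, 3):

[[1, 2, 6], [3], [4, 5, 7]]


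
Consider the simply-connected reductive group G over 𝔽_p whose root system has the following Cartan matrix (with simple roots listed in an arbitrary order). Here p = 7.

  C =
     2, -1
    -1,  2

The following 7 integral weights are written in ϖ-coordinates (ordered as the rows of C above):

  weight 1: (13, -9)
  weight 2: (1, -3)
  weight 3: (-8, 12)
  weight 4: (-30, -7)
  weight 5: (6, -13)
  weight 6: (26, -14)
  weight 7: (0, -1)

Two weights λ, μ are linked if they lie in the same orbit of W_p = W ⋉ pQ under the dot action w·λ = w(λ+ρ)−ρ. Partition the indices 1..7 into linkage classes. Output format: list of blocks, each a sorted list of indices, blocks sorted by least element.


Root system A_2: the 2×2 matrix C matches after relabeling.

λ_j+ρ reflected into Ā_7 (⟨·,θ^∨⟩≤7); 2-tuples as given:

    λ_1 → (1, 0)
    λ_2 → (0, 2)
    λ_3 → (1, 0)
    λ_4 → (1, 0)
    λ_5 → (0, 2)
    λ_6 → (1, 0)
    λ_7 → (1, 0)

These 7 weights hit 2 W_7-dot-orbits; sizes (5, 2):

[[1, 3, 4, 6, 7], [2, 5]]


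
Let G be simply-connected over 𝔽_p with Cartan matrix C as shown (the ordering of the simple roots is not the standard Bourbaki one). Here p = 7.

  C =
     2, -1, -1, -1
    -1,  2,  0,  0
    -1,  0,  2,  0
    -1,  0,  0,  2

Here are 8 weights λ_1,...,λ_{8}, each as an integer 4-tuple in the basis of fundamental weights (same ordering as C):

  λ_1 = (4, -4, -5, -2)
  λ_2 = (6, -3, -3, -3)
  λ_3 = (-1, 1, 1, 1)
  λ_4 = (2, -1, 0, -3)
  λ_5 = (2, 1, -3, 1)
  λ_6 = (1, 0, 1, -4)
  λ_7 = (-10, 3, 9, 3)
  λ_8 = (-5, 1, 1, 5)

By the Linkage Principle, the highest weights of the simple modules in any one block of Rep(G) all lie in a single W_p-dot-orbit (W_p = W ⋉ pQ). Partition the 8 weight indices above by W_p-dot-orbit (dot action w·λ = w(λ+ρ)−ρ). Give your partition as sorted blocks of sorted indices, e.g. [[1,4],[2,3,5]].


D_4 Cartan matrix, 4 simple roots permuted; ρ=(1,1,1,1).

Ā_7 reps of the 8 weights (D_4, coords as presented):

  1: (1, 0, 1, 2) · 2: (0, 2, 2, 2) · 3: (0, 2, 2, 2) · 4: (1, 0, 1, 2) · 5: (0, 2, 2, 2) · 6: (1, 0, 1, 2) · 7: (0, 2, 2, 2) · 8: (0, 2, 2, 2)

Partition of {1..8} into 2 W_7-dot-orbits:

[[1, 4, 6], [2, 3, 5, 7, 8]]


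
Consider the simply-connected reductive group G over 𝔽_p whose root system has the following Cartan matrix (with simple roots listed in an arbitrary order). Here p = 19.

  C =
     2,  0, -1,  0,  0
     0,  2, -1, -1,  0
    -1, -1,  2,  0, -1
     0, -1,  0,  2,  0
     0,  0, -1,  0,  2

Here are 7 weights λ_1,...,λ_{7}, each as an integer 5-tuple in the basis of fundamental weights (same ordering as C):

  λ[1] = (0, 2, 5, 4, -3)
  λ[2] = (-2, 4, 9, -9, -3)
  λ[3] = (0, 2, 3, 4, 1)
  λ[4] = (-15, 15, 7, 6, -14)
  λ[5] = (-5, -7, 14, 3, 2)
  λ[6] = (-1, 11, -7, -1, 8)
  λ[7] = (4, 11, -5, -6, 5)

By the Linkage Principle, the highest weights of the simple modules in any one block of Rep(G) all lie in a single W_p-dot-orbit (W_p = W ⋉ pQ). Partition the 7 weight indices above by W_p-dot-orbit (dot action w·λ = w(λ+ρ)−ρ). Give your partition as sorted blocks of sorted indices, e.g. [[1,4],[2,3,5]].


Root system D_5: the 5×5 matrix C matches after relabeling.

Each λ_j+ρ reduced to Ā_19; 5-tuples below use C's row order:

  λ_1 → (1, 0, 4, 5, 2) · λ_2 → (1, 0, 4, 5, 2) · λ_3 → (1, 0, 4, 5, 2) · λ_4 → (1, 0, 4, 5, 2) · λ_5 → (4, 2, 1, 2, 3) · λ_6 → (6, 4, 0, 0, 3) · λ_7 → (1, 0, 4, 5, 2)

The 7 indices split into 3 linkage classes (same alcove rep ⇔ same W_19-dot-orbit):

[[1, 2, 3, 4, 7], [5], [6]]


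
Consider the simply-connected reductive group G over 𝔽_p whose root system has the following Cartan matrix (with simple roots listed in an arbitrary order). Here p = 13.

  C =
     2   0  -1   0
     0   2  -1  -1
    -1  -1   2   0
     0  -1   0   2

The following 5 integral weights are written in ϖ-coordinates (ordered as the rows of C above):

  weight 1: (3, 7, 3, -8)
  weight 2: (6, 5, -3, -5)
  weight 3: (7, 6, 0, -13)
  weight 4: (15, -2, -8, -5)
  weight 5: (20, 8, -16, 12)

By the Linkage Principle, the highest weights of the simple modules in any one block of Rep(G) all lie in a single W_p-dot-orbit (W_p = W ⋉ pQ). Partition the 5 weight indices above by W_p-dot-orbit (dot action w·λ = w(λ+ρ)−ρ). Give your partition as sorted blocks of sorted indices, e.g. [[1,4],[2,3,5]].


C ↔ A_4 under row/col permutation; |W(A_4)| = 120.

Each λ_j+ρ reduced to Ā_13; 4-tuples below use C's row order:

  [1] (1, 1, 4, 4);  [2] (5, 0, 2, 4);  [3] (1, 1, 4, 4);  [4] (1, 1, 4, 4);  [5] (5, 0, 2, 4)

Partition of {1..5} into 2 W_13-dot-orbits:

[[1, 3, 4], [2, 5]]


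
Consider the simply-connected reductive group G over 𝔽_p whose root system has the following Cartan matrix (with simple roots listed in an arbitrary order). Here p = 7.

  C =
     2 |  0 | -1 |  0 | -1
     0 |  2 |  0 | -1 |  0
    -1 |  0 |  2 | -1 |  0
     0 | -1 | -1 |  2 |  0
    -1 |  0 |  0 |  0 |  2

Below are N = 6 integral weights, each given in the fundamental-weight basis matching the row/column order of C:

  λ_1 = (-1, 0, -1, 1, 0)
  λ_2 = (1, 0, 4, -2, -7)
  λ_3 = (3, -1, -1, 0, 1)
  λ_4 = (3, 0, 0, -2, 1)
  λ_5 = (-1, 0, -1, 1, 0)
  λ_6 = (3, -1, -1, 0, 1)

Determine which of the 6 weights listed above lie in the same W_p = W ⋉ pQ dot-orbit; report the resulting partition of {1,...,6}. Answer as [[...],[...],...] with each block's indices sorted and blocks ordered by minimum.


Type A_5, rank 5, |W|=720; reorder rows/cols to standard.

λ_j+ρ reflected into Ā_7 (⟨·,θ^∨⟩≤7); 5-tuples as given:

  λ_1+ρ ↦ (0, 1, 0, 2, 1);  λ_2+ρ ↦ (4, 0, 0, 1, 2);  λ_3+ρ ↦ (4, 0, 0, 1, 2);  λ_4+ρ ↦ (4, 0, 0, 1, 2);  λ_5+ρ ↦ (0, 1, 0, 2, 1);  λ_6+ρ ↦ (4, 0, 0, 1, 2)

Linkage partition of the 6 weights (2 classes, p=7):

[[1, 5], [2, 3, 4, 6]]


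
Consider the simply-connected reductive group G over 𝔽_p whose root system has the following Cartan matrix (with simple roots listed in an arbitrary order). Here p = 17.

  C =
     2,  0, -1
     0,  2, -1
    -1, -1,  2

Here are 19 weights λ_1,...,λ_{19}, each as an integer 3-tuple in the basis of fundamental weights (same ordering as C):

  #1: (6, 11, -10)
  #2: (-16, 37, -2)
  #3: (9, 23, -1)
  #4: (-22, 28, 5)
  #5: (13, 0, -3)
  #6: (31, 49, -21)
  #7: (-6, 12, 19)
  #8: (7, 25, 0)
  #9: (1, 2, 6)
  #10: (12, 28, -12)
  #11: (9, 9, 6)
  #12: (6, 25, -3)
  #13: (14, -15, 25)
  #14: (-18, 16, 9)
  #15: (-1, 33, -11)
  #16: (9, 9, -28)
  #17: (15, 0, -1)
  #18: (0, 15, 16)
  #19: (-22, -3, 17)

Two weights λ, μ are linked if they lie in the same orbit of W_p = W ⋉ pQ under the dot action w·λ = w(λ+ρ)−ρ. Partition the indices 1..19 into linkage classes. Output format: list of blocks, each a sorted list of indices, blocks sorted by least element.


A_3 Cartan matrix, 3 simple roots permuted; ρ=(1,1,1).

Each λ_j+ρ reduced to Ā_17; 3-tuples below use C's row order:

  λ_1 → (2, 3, 7)
  λ_2 → (12, 1, 1)
  λ_3 → (0, 0, 7)
  λ_4 → (11, 3, 1)
  λ_5 → (12, 1, 1)
  λ_6 → (11, 3, 1)
  λ_7 → (11, 3, 1)
  λ_8 → (1, 1, 8)
  λ_9 → (2, 3, 7)
  λ_10 → (11, 3, 1)
  λ_11 → (0, 0, 7)
  λ_12 → (2, 3, 7)
  λ_13 → (2, 3, 7)
  λ_14 → (0, 0, 7)
  λ_15 → (0, 0, 7)
  λ_16 → (0, 0, 7)
  λ_17 → (16, 1, 0)
  λ_18 → (16, 1, 0)
  λ_19 → (12, 1, 1)

6 distinct reps among the 19 weights ⇒ 6 W_17-linkage classes:

[[1, 9, 12, 13], [2, 5, 19], [3, 11, 14, 15, 16], [4, 6, 7, 10], [8], [17, 18]]


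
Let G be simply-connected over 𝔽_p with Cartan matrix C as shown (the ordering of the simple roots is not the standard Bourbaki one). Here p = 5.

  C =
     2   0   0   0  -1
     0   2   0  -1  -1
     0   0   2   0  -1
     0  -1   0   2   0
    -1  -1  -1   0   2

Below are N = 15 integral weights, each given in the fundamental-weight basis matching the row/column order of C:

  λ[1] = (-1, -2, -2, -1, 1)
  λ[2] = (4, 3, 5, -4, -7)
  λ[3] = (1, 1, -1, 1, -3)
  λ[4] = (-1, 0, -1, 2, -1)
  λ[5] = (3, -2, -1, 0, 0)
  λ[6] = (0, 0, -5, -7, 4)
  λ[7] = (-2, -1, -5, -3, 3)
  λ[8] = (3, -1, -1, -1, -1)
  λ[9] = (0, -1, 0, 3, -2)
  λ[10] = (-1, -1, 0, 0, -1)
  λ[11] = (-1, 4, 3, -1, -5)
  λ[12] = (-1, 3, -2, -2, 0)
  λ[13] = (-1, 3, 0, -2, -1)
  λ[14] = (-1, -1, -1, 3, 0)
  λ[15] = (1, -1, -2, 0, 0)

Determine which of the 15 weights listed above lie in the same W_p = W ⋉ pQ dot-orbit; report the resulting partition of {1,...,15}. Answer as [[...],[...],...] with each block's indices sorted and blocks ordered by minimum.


Cartan matrix: type D_5 (|W|=1920); un-permuting the 5 rows.

Each λ_j+ρ reduced to Ā_5; 5-tuples below use C's row order:

  λ_1+ρ ↦ (0, 0, 1, 1, 0)
  λ_2+ρ ↦ (0, 0, 1, 1, 0)
  λ_3+ρ ↦ (0, 0, 2, 2, 0)
  λ_4+ρ ↦ (0, 1, 0, 3, 0)
  λ_5+ρ ↦ (4, 0, 0, 0, 0)
  λ_6+ρ ↦ (2, 0, 1, 1, 0)
  λ_7+ρ ↦ (2, 0, 1, 1, 0)
  λ_8+ρ ↦ (4, 0, 0, 0, 0)
  λ_9+ρ ↦ (0, 1, 0, 3, 0)
  λ_10+ρ ↦ (0, 0, 1, 1, 0)
  λ_11+ρ ↦ (4, 0, 0, 0, 0)
  λ_12+ρ ↦ (0, 0, 1, 1, 0)
  λ_13+ρ ↦ (0, 0, 1, 1, 0)
  λ_14+ρ ↦ (0, 1, 0, 3, 0)
  λ_15+ρ ↦ (2, 0, 1, 1, 0)

The 15 indices split into 5 linkage classes (same alcove rep ⇔ same W_5-dot-orbit):

[[1, 2, 10, 12, 13], [3], [4, 9, 14], [5, 8, 11], [6, 7, 15]]
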